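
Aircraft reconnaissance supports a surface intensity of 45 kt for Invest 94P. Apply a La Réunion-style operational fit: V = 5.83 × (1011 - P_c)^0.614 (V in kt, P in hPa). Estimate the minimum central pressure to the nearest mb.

ΔP = (V / 5.83)^(1/0.614) = (45/5.83)^1.629.
45/5.83 = 7.719; 7.719^1.629 ≈ 27.89 mb.
P_c = 1011 − 27.89 = 983.11 ≈ 983 mb.

983 mb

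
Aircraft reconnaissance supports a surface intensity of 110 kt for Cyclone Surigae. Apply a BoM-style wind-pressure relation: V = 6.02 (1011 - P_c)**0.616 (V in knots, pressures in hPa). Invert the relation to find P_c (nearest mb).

ΔP = (V / 6.02)^(1/0.616) = (110/6.02)^1.623.
110/6.02 = 18.272; 18.272^1.623 ≈ 111.78 mb.
P_c = 1011 − 111.78 = 899.22 ≈ 899 mb.

899 mb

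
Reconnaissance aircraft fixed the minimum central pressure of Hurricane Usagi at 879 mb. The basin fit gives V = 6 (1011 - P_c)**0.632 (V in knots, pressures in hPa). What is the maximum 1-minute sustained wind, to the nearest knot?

ΔP = 1011 − 879 = 132 mb.
132^0.632 ≈ 21.888.
V ≈ 6 × 21.888 ≈ 131.3 kt.

131 kt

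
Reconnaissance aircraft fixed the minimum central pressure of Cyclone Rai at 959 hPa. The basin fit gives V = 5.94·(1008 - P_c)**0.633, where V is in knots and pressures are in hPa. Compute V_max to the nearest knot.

70 kt

ΔP = 1008 − 959 = 49 hPa.
49^0.633 ≈ 11.746.
V ≈ 5.94 × 11.746 ≈ 69.8 kt.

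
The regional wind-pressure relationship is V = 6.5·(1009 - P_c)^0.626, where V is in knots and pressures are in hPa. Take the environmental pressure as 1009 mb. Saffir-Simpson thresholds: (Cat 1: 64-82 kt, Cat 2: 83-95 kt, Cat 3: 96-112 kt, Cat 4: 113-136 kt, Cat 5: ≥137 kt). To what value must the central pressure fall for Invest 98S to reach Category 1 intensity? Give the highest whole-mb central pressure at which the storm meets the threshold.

Category 1 begins at V = 64 kt.
Required ΔP = (64/6.5)^(1/0.626) = 9.846^1.597 ≈ 38.61 mb.
P_c ≤ 1009 − 38.61 = 970.39, so the highest integer P_c is 970 mb.

970 mb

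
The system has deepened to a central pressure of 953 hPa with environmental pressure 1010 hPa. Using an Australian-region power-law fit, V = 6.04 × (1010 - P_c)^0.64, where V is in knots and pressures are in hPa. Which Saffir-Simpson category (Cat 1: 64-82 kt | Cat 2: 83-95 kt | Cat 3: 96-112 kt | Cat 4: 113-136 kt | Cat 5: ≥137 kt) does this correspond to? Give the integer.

1

ΔP = 1010 − 953 = 57 hPa.
V ≈ 6.04 × 57^0.64 = 6.04 × 13.30 ≈ 80 kt.
80 kt falls in the Category 1 band.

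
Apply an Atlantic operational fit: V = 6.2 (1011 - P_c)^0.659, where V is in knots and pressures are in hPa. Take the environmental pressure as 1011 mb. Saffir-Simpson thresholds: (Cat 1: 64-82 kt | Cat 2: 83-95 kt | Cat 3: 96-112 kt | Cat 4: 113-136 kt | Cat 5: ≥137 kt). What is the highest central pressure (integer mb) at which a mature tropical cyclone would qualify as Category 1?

976 mb

Category 1 begins at V = 64 kt.
Required ΔP = (64/6.2)^(1/0.659) = 10.323^1.517 ≈ 34.54 mb.
P_c ≤ 1011 − 34.54 = 976.46, so the highest integer P_c is 976 mb.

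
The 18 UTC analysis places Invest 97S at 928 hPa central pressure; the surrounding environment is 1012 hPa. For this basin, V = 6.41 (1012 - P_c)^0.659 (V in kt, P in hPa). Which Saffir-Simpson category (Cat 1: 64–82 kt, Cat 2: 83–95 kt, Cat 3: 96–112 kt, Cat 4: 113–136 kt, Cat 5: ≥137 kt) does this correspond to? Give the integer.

4

ΔP = 1012 − 928 = 84 hPa.
V ≈ 6.41 × 84^0.659 = 6.41 × 18.54 ≈ 119 kt.
119 kt falls in the Category 4 band.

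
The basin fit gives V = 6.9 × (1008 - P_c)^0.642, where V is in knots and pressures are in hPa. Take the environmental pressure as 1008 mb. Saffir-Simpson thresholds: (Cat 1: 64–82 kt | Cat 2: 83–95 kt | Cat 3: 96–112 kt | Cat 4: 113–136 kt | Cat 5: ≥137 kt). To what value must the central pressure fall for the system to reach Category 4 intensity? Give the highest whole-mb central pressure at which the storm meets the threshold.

930 mb

Category 4 begins at V = 113 kt.
Required ΔP = (113/6.9)^(1/0.642) = 16.377^1.558 ≈ 77.86 mb.
P_c ≤ 1008 − 77.86 = 930.14, so the highest integer P_c is 930 mb.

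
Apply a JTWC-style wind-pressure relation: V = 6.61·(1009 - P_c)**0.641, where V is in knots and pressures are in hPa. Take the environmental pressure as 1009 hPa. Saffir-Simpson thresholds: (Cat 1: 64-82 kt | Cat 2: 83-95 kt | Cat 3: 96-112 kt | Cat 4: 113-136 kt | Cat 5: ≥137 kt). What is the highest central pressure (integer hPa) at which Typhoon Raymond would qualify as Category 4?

Category 4 begins at V = 113 kt.
Required ΔP = (113/6.61)^(1/0.641) = 17.095^1.560 ≈ 83.82 hPa.
P_c ≤ 1009 − 83.82 = 925.18, so the highest integer P_c is 925 hPa.

925 hPa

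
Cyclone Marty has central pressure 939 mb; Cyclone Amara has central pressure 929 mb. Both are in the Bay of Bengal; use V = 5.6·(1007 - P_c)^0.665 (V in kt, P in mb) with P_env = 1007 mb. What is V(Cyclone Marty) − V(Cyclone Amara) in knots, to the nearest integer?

Cyclone Marty: ΔP = 68; V ≈ 5.6 × 68^0.665 ≈ 92.64 kt.
Cyclone Amara: ΔP = 78; V ≈ 5.6 × 78^0.665 ≈ 101.49 kt.
Difference ≈ 92.64 − 101.49 = -8.85 → -9 kt.

-9 kt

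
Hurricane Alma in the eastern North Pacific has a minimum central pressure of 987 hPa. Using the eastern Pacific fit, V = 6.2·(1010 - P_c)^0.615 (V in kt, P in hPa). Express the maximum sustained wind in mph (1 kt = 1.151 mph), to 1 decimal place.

49.1 mph

ΔP = 1010 − 987 = 23 hPa.
V ≈ 6.2 × 23^0.615 = 6.2 × 6.878 ≈ 42.644 kt.
42.644 × 1.151 ≈ 49.08 mph → 49.1 mph.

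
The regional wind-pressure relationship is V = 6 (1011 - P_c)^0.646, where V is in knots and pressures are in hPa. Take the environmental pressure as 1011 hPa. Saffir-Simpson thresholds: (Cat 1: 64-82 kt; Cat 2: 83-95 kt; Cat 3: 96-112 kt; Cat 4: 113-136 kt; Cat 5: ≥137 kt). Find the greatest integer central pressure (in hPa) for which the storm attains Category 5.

884 hPa

Category 5 begins at V = 137 kt.
Required ΔP = (137/6)^(1/0.646) = 22.833^1.548 ≈ 126.78 hPa.
P_c ≤ 1011 − 126.78 = 884.22, so the highest integer P_c is 884 hPa.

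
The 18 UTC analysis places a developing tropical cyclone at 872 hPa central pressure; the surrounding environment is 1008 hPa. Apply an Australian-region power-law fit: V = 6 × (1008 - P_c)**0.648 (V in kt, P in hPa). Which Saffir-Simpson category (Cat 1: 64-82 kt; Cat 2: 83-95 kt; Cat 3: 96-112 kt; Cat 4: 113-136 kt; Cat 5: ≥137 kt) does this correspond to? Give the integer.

5

ΔP = 1008 − 872 = 136 hPa.
V ≈ 6 × 136^0.648 = 6 × 24.13 ≈ 145 kt.
145 kt falls in the Category 5 band.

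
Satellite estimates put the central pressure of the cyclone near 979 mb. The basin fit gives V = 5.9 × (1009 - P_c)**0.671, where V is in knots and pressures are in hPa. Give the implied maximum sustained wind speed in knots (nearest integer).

ΔP = 1009 − 979 = 30 mb.
30^0.671 ≈ 9.798.
V ≈ 5.9 × 9.798 ≈ 57.8 kt.

58 kt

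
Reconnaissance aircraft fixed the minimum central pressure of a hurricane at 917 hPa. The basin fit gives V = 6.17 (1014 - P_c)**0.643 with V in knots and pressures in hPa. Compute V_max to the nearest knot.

ΔP = 1014 − 917 = 97 hPa.
97^0.643 ≈ 18.945.
V ≈ 6.17 × 18.945 ≈ 116.9 kt.

117 kt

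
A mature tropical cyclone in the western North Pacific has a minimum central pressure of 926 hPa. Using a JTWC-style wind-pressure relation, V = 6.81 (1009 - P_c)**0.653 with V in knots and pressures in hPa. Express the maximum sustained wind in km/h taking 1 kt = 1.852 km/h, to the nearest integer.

ΔP = 1009 − 926 = 83 hPa.
V ≈ 6.81 × 83^0.653 = 6.81 × 17.913 ≈ 121.985 kt.
121.985 × 1.852 ≈ 225.92 km/h → 226 km/h.

226 km/h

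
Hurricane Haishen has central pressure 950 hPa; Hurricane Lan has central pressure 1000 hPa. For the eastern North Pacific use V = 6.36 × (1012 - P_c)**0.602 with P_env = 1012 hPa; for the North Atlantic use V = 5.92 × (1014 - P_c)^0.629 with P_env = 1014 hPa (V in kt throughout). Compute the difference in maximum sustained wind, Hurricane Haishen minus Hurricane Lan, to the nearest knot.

Hurricane Haishen: ΔP = 62; V ≈ 6.36 × 62^0.602 ≈ 76.29 kt.
Hurricane Lan: ΔP = 14; V ≈ 5.92 × 14^0.629 ≈ 31.13 kt.
Difference ≈ 76.29 − 31.13 = 45.16 → 45 kt.

45 kt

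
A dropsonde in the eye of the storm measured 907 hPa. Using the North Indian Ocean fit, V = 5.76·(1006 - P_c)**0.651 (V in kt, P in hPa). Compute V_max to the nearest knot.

115 kt

ΔP = 1006 − 907 = 99 hPa.
99^0.651 ≈ 19.914.
V ≈ 5.76 × 19.914 ≈ 114.7 kt.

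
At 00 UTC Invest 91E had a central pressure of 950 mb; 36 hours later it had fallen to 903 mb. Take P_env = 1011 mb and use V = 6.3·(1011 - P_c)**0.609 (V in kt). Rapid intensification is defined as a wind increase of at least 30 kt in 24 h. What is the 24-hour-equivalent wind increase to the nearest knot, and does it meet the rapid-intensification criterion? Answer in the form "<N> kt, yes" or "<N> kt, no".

V₁: ΔP = 61, V ≈ 6.3 × 61^0.609 ≈ 77.02 kt.
V₂: ΔP = 108, V ≈ 6.3 × 108^0.609 ≈ 109.07 kt.
ΔV over 36 h = 32.05 kt → 24 h equivalent = 32.05 × 24/36 ≈ 21.37 kt.
21 kt < 30 kt ⇒ not rapid intensification.

21 kt, no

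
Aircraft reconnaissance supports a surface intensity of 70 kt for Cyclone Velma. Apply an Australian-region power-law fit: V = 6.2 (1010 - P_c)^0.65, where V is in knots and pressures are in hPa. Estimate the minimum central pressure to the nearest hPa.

968 hPa

ΔP = (V / 6.2)^(1/0.65) = (70/6.2)^1.538.
70/6.2 = 11.290; 11.290^1.538 ≈ 41.64 hPa.
P_c = 1010 − 41.64 = 968.36 ≈ 968 hPa.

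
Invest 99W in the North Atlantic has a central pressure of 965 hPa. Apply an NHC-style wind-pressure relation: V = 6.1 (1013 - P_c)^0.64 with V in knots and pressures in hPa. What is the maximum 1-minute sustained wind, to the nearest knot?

73 kt

ΔP = 1013 − 965 = 48 hPa.
48^0.64 ≈ 11.912.
V ≈ 6.1 × 11.912 ≈ 72.7 kt.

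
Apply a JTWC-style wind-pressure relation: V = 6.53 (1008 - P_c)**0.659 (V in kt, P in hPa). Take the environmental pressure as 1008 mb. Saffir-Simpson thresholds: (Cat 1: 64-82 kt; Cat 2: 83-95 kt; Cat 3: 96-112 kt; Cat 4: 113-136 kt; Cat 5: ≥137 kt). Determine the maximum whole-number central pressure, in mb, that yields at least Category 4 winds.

932 mb

Category 4 begins at V = 113 kt.
Required ΔP = (113/6.53)^(1/0.659) = 17.305^1.517 ≈ 75.66 mb.
P_c ≤ 1008 − 75.66 = 932.34, so the highest integer P_c is 932 mb.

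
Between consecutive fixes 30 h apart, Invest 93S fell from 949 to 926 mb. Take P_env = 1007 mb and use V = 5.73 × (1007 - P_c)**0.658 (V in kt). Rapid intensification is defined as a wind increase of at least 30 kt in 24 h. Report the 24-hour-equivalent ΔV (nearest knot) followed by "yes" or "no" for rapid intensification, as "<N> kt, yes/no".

V₁: ΔP = 58, V ≈ 5.73 × 58^0.658 ≈ 82.89 kt.
V₂: ΔP = 81, V ≈ 5.73 × 81^0.658 ≈ 103.26 kt.
ΔV over 30 h = 20.37 kt → 24 h equivalent = 20.37 × 24/30 ≈ 16.30 kt.
16 kt < 30 kt ⇒ not rapid intensification.

16 kt, no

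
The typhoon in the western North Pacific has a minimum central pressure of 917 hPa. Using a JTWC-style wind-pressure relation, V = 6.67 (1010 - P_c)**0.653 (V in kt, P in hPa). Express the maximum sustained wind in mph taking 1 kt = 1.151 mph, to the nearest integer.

148 mph

ΔP = 1010 − 917 = 93 hPa.
V ≈ 6.67 × 93^0.653 = 6.67 × 19.294 ≈ 128.690 kt.
128.690 × 1.151 ≈ 148.12 mph → 148 mph.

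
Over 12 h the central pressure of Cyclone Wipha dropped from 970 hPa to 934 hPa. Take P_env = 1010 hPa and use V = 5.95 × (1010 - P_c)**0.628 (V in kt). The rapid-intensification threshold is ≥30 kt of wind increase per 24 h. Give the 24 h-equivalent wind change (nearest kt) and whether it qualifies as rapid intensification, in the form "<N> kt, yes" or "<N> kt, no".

V₁: ΔP = 40, V ≈ 5.95 × 40^0.628 ≈ 60.34 kt.
V₂: ΔP = 76, V ≈ 5.95 × 76^0.628 ≈ 90.30 kt.
ΔV over 12 h = 29.96 kt → 24 h equivalent = 29.96 × 24/12 ≈ 59.92 kt.
60 kt ≥ 30 kt ⇒ rapid intensification.

60 kt, yes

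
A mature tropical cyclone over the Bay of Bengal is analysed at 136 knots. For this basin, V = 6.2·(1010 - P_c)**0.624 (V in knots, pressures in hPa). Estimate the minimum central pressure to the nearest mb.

869 mb

ΔP = (V / 6.2)^(1/0.624) = (136/6.2)^1.603.
136/6.2 = 21.935; 21.935^1.603 ≈ 141.02 mb.
P_c = 1010 − 141.02 = 868.98 ≈ 869 mb.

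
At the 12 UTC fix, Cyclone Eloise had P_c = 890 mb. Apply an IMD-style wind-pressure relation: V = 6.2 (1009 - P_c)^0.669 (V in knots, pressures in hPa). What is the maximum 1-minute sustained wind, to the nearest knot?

ΔP = 1009 − 890 = 119 mb.
119^0.669 ≈ 24.465.
V ≈ 6.2 × 24.465 ≈ 151.7 kt.

152 kt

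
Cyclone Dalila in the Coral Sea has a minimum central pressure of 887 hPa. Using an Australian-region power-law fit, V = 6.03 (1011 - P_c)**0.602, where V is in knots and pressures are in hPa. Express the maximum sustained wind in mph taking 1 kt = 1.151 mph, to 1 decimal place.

126.4 mph

ΔP = 1011 − 887 = 124 hPa.
V ≈ 6.03 × 124^0.602 = 6.03 × 18.207 ≈ 109.789 kt.
109.789 × 1.151 ≈ 126.37 mph → 126.4 mph.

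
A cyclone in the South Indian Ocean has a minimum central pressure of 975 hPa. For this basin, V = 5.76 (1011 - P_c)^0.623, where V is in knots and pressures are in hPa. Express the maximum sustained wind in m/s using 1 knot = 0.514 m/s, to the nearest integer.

ΔP = 1011 − 975 = 36 hPa.
V ≈ 5.76 × 36^0.623 = 5.76 × 9.323 ≈ 53.703 kt.
53.703 × 0.514 ≈ 27.60 m/s → 28 m/s.

28 m/s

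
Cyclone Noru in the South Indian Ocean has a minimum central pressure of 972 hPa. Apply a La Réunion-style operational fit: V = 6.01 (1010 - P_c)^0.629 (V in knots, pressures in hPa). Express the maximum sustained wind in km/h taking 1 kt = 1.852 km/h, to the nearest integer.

ΔP = 1010 − 972 = 38 hPa.
V ≈ 6.01 × 38^0.629 = 6.01 × 9.856 ≈ 59.232 kt.
59.232 × 1.852 ≈ 109.70 km/h → 110 km/h.

110 km/h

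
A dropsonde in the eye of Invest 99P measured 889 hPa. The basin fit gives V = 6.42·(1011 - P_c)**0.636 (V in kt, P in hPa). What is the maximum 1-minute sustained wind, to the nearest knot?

ΔP = 1011 − 889 = 122 hPa.
122^0.636 ≈ 21.229.
V ≈ 6.42 × 21.229 ≈ 136.3 kt.

136 kt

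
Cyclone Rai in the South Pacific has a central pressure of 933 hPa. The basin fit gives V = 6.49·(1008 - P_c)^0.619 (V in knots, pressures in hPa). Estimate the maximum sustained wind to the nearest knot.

ΔP = 1008 − 933 = 75 hPa.
75^0.619 ≈ 14.476.
V ≈ 6.49 × 14.476 ≈ 94.0 kt.

94 kt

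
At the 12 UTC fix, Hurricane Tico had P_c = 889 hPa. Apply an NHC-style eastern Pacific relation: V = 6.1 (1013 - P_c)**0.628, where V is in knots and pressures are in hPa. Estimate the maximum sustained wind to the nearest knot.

126 kt

ΔP = 1013 − 889 = 124 hPa.
124^0.628 ≈ 20.638.
V ≈ 6.1 × 20.638 ≈ 125.9 kt.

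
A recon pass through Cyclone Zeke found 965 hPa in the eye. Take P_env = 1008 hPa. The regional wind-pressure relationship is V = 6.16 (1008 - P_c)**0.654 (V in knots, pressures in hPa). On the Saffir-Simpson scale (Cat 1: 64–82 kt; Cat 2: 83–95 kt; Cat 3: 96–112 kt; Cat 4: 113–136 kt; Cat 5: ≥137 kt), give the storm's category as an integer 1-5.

ΔP = 1008 − 965 = 43 hPa.
V ≈ 6.16 × 43^0.654 = 6.16 × 11.70 ≈ 72 kt.
72 kt falls in the Category 1 band.

1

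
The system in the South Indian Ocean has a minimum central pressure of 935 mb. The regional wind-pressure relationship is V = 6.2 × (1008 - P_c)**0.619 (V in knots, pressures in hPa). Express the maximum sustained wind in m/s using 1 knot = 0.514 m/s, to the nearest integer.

ΔP = 1008 − 935 = 73 mb.
V ≈ 6.2 × 73^0.619 = 6.2 × 14.236 ≈ 88.265 kt.
88.265 × 0.514 ≈ 45.37 m/s → 45 m/s.

45 m/s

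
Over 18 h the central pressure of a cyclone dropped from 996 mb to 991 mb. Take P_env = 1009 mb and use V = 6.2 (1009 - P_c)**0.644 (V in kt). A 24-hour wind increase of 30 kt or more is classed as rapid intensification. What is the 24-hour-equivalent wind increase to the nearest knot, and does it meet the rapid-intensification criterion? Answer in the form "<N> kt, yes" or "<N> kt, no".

V₁: ΔP = 13, V ≈ 6.2 × 13^0.644 ≈ 32.34 kt.
V₂: ΔP = 18, V ≈ 6.2 × 18^0.644 ≈ 39.88 kt.
ΔV over 18 h = 7.54 kt → 24 h equivalent = 7.54 × 24/18 ≈ 10.05 kt.
10 kt < 30 kt ⇒ not rapid intensification.

10 kt, no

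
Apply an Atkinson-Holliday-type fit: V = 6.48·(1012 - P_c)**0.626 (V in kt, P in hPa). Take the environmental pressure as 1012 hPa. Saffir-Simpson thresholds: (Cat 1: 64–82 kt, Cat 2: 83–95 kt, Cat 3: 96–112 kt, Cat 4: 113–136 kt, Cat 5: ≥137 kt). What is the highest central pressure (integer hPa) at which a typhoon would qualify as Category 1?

Category 1 begins at V = 64 kt.
Required ΔP = (64/6.48)^(1/0.626) = 9.877^1.597 ≈ 38.80 hPa.
P_c ≤ 1012 − 38.80 = 973.20, so the highest integer P_c is 973 hPa.

973 hPa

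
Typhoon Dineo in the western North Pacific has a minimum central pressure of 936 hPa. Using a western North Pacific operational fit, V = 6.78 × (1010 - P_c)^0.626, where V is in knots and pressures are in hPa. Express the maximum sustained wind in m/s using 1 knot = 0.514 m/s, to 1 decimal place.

51.6 m/s

ΔP = 1010 − 936 = 74 hPa.
V ≈ 6.78 × 74^0.626 = 6.78 × 14.796 ≈ 100.316 kt.
100.316 × 0.514 ≈ 51.56 m/s → 51.6 m/s.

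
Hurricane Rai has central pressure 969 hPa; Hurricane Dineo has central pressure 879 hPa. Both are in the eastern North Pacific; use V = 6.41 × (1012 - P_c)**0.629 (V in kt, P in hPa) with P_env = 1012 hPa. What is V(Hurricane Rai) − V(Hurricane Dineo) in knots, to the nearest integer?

Hurricane Rai: ΔP = 43; V ≈ 6.41 × 43^0.629 ≈ 68.28 kt.
Hurricane Dineo: ΔP = 133; V ≈ 6.41 × 133^0.629 ≈ 138.92 kt.
Difference ≈ 68.28 − 138.92 = -70.64 → -71 kt.

-71 kt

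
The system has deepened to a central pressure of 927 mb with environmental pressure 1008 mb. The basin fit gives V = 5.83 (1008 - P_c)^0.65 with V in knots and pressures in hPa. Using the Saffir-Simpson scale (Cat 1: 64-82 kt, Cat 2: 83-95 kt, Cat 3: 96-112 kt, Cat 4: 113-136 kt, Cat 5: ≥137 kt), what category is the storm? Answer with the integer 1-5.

ΔP = 1008 − 927 = 81 mb.
V ≈ 5.83 × 81^0.65 = 5.83 × 17.40 ≈ 101 kt.
101 kt falls in the Category 3 band.

3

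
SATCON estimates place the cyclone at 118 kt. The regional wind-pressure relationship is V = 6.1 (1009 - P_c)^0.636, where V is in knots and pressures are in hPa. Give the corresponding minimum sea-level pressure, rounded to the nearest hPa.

904 hPa

ΔP = (V / 6.1)^(1/0.636) = (118/6.1)^1.572.
118/6.1 = 19.344; 19.344^1.572 ≈ 105.41 hPa.
P_c = 1009 − 105.41 = 903.59 ≈ 904 hPa.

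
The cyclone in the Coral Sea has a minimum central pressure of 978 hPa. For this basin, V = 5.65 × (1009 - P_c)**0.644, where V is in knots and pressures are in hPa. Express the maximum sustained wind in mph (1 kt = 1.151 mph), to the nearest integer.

59 mph

ΔP = 1009 − 978 = 31 hPa.
V ≈ 5.65 × 31^0.644 = 5.65 × 9.129 ≈ 51.580 kt.
51.580 × 1.151 ≈ 59.37 mph → 59 mph.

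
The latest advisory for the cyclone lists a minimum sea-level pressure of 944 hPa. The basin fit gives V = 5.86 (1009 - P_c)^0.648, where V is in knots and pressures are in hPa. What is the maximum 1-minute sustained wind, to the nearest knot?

ΔP = 1009 − 944 = 65 hPa.
65^0.648 ≈ 14.954.
V ≈ 5.86 × 14.954 ≈ 87.6 kt.

88 kt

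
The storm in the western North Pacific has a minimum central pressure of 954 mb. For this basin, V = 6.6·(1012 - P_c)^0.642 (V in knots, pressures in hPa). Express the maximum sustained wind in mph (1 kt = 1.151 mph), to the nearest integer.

103 mph

ΔP = 1012 − 954 = 58 mb.
V ≈ 6.6 × 58^0.642 = 6.6 × 13.556 ≈ 89.467 kt.
89.467 × 1.151 ≈ 102.98 mph → 103 mph.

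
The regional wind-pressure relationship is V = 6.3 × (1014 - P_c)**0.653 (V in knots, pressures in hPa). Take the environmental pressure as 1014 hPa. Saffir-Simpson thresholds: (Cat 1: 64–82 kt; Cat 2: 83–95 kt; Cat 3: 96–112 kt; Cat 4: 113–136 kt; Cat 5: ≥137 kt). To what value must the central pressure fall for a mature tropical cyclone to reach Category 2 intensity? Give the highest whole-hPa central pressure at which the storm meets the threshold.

962 hPa

Category 2 begins at V = 83 kt.
Required ΔP = (83/6.3)^(1/0.653) = 13.175^1.531 ≈ 51.85 hPa.
P_c ≤ 1014 − 51.85 = 962.15, so the highest integer P_c is 962 hPa.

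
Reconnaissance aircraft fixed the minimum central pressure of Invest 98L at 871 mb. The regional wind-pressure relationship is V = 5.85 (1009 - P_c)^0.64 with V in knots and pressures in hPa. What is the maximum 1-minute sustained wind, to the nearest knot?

ΔP = 1009 − 871 = 138 mb.
138^0.64 ≈ 23.417.
V ≈ 5.85 × 23.417 ≈ 137.0 kt.

137 kt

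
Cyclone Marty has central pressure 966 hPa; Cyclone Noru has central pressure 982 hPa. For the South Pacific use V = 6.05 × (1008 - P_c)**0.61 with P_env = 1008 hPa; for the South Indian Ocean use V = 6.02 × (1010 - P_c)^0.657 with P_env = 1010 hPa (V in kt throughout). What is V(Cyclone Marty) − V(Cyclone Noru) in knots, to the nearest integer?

Cyclone Marty: ΔP = 42; V ≈ 6.05 × 42^0.61 ≈ 59.15 kt.
Cyclone Noru: ΔP = 28; V ≈ 6.02 × 28^0.657 ≈ 53.75 kt.
Difference ≈ 59.15 − 53.75 = 5.40 → 5 kt.

5 kt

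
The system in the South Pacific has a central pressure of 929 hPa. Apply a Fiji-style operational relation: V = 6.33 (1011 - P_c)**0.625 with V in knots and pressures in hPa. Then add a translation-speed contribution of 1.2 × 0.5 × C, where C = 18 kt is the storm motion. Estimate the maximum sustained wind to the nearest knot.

110 kt

ΔP = 1011 − 929 = 82 hPa.
82^0.625 ≈ 15.708.
V ≈ 6.33 × 15.708 ≈ 99.4 kt.
Translation term: 1.2 × 0.5 × 18 = 10.8 kt.
Corrected V ≈ 110.2 kt → 110 kt.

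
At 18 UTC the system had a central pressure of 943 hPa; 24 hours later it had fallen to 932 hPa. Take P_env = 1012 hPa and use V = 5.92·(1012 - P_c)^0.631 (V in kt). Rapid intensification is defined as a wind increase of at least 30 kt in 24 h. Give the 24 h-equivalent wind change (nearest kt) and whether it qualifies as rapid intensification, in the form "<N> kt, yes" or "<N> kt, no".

V₁: ΔP = 69, V ≈ 5.92 × 69^0.631 ≈ 85.63 kt.
V₂: ΔP = 80, V ≈ 5.92 × 80^0.631 ≈ 94.01 kt.
ΔV over 24 h = 8.38 kt → 24 h equivalent = 8.38 × 24/24 ≈ 8.38 kt.
8 kt < 30 kt ⇒ not rapid intensification.

8 kt, no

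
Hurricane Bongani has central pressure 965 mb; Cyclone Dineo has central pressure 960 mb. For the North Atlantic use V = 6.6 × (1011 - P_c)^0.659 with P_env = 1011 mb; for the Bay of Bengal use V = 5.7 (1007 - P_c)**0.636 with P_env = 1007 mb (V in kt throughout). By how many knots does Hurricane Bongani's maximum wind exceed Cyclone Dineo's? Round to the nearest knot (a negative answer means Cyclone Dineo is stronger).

16 kt

Hurricane Bongani: ΔP = 46; V ≈ 6.6 × 46^0.659 ≈ 82.28 kt.
Cyclone Dineo: ΔP = 47; V ≈ 5.7 × 47^0.636 ≈ 65.97 kt.
Difference ≈ 82.28 − 65.97 = 16.31 → 16 kt.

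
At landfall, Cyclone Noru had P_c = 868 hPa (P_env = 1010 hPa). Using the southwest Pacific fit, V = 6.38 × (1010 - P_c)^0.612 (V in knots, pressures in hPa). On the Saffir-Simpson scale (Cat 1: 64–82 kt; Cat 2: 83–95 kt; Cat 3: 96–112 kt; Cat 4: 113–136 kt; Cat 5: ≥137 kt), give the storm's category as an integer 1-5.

ΔP = 1010 − 868 = 142 hPa.
V ≈ 6.38 × 142^0.612 = 6.38 × 20.76 ≈ 132 kt.
132 kt falls in the Category 4 band.

4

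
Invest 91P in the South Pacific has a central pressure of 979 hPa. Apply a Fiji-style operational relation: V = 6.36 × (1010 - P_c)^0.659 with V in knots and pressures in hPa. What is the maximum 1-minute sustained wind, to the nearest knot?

61 kt

ΔP = 1010 − 979 = 31 hPa.
31^0.659 ≈ 9.612.
V ≈ 6.36 × 9.612 ≈ 61.1 kt.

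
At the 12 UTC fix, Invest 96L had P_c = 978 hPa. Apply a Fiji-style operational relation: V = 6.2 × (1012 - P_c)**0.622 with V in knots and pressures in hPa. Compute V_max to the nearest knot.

ΔP = 1012 − 978 = 34 hPa.
34^0.622 ≈ 8.966.
V ≈ 6.2 × 8.966 ≈ 55.6 kt.

56 kt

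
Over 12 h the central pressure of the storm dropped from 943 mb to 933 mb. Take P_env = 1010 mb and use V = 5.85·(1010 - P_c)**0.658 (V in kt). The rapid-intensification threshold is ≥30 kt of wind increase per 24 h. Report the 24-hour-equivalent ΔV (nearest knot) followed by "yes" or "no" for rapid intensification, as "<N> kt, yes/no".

18 kt, no

V₁: ΔP = 67, V ≈ 5.85 × 67^0.658 ≈ 93.05 kt.
V₂: ΔP = 77, V ≈ 5.85 × 77^0.658 ≈ 101.97 kt.
ΔV over 12 h = 8.92 kt → 24 h equivalent = 8.92 × 24/12 ≈ 17.84 kt.
18 kt < 30 kt ⇒ not rapid intensification.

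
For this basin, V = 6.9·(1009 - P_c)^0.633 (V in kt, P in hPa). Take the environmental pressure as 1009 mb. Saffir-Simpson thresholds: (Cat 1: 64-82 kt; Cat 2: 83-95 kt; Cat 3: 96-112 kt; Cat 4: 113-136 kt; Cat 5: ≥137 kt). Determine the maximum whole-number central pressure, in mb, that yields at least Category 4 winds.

Category 4 begins at V = 113 kt.
Required ΔP = (113/6.9)^(1/0.633) = 16.377^1.580 ≈ 82.83 mb.
P_c ≤ 1009 − 82.83 = 926.17, so the highest integer P_c is 926 mb.

926 mb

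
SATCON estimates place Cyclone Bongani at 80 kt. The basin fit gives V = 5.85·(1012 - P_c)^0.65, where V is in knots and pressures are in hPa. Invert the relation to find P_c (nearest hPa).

956 hPa

ΔP = (V / 5.85)^(1/0.65) = (80/5.85)^1.538.
80/5.85 = 13.675; 13.675^1.538 ≈ 55.92 hPa.
P_c = 1012 − 55.92 = 956.08 ≈ 956 hPa.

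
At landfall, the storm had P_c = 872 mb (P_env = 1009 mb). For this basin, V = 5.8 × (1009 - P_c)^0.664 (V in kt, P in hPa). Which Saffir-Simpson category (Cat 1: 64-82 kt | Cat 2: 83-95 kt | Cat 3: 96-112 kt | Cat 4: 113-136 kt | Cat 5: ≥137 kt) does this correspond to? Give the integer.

5

ΔP = 1009 − 872 = 137 mb.
V ≈ 5.8 × 137^0.664 = 5.8 × 26.23 ≈ 152 kt.
152 kt falls in the Category 5 band.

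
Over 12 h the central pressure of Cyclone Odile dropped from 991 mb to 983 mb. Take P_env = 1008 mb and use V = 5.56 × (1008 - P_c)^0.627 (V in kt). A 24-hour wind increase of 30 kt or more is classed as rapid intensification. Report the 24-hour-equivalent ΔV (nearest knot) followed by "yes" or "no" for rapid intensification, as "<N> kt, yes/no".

18 kt, no

V₁: ΔP = 17, V ≈ 5.56 × 17^0.627 ≈ 32.85 kt.
V₂: ΔP = 25, V ≈ 5.56 × 25^0.627 ≈ 41.84 kt.
ΔV over 12 h = 8.99 kt → 24 h equivalent = 8.99 × 24/12 ≈ 17.98 kt.
18 kt < 30 kt ⇒ not rapid intensification.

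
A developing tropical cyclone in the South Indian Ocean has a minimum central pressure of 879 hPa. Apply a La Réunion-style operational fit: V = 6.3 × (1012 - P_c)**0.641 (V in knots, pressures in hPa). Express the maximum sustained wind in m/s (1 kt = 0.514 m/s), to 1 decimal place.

74.4 m/s

ΔP = 1012 − 879 = 133 hPa.
V ≈ 6.3 × 133^0.641 = 6.3 × 22.982 ≈ 144.787 kt.
144.787 × 0.514 ≈ 74.42 m/s → 74.4 m/s.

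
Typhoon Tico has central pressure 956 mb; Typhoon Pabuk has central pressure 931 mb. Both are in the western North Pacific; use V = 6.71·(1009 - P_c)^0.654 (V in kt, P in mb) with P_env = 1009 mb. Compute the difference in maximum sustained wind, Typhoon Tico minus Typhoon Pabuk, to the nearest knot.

-26 kt

Typhoon Tico: ΔP = 53; V ≈ 6.71 × 53^0.654 ≈ 90.03 kt.
Typhoon Pabuk: ΔP = 78; V ≈ 6.71 × 78^0.654 ≈ 115.92 kt.
Difference ≈ 90.03 − 115.92 = -25.89 → -26 kt.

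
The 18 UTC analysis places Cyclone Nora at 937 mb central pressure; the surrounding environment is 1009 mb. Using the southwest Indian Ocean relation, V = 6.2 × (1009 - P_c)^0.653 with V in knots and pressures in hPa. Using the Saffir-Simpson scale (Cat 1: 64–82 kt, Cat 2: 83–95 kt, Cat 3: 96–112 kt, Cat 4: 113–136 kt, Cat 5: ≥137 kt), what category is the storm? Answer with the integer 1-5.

ΔP = 1009 − 937 = 72 mb.
V ≈ 6.2 × 72^0.653 = 6.2 × 16.32 ≈ 101 kt.
101 kt falls in the Category 3 band.

3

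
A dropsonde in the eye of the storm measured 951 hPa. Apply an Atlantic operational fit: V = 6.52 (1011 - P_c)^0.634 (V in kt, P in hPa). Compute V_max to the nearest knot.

87 kt

ΔP = 1011 − 951 = 60 hPa.
60^0.634 ≈ 13.408.
V ≈ 6.52 × 13.408 ≈ 87.4 kt.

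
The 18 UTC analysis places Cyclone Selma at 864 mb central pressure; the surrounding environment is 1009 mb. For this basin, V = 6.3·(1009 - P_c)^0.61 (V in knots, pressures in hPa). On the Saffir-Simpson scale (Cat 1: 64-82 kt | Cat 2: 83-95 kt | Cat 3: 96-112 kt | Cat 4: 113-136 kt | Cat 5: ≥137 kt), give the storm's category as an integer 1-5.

4

ΔP = 1009 − 864 = 145 mb.
V ≈ 6.3 × 145^0.61 = 6.3 × 20.82 ≈ 131 kt.
131 kt falls in the Category 4 band.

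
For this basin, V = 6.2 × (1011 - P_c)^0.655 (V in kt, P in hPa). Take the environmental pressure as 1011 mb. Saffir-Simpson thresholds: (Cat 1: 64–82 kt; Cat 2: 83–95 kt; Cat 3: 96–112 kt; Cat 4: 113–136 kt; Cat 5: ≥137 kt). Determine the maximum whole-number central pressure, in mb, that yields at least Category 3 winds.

Category 3 begins at V = 96 kt.
Required ΔP = (96/6.2)^(1/0.655) = 15.484^1.527 ≈ 65.56 mb.
P_c ≤ 1011 − 65.56 = 945.44, so the highest integer P_c is 945 mb.

945 mb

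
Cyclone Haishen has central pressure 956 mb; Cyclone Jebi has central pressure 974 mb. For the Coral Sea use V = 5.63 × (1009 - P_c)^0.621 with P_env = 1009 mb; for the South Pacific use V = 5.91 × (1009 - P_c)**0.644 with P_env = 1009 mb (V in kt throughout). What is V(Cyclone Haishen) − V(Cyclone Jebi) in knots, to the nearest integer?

8 kt

Cyclone Haishen: ΔP = 53; V ≈ 5.63 × 53^0.621 ≈ 66.26 kt.
Cyclone Jebi: ΔP = 35; V ≈ 5.91 × 35^0.644 ≈ 58.34 kt.
Difference ≈ 66.26 − 58.34 = 7.92 → 8 kt.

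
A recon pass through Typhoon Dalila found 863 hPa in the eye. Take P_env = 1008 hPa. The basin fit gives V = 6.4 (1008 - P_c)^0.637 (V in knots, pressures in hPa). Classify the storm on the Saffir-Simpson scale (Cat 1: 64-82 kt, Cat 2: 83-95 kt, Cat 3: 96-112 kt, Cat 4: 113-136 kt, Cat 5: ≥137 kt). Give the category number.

ΔP = 1008 − 863 = 145 hPa.
V ≈ 6.4 × 145^0.637 = 6.4 × 23.81 ≈ 152 kt.
152 kt falls in the Category 5 band.

5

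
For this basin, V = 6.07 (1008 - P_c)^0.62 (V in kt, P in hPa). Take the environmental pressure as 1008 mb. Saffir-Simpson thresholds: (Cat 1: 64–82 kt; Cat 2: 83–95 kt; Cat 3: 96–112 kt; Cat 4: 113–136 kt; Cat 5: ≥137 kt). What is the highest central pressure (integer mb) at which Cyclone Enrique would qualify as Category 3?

922 mb

Category 3 begins at V = 96 kt.
Required ΔP = (96/6.07)^(1/0.62) = 15.815^1.613 ≈ 85.90 mb.
P_c ≤ 1008 − 85.90 = 922.10, so the highest integer P_c is 922 mb.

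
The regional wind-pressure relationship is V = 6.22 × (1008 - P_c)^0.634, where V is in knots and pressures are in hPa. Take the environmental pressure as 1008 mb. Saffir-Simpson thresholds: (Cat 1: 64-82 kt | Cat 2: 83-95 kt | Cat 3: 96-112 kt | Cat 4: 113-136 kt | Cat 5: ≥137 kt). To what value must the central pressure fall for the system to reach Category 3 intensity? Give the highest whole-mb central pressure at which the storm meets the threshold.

Category 3 begins at V = 96 kt.
Required ΔP = (96/6.22)^(1/0.634) = 15.434^1.577 ≈ 74.92 mb.
P_c ≤ 1008 − 74.92 = 933.08, so the highest integer P_c is 933 mb.

933 mb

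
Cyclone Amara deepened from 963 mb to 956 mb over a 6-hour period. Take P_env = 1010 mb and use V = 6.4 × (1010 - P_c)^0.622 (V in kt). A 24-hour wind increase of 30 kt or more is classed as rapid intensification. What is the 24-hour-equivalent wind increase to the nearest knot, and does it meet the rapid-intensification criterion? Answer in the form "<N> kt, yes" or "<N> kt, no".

25 kt, no

V₁: ΔP = 47, V ≈ 6.4 × 47^0.622 ≈ 70.18 kt.
V₂: ΔP = 54, V ≈ 6.4 × 54^0.622 ≈ 76.51 kt.
ΔV over 6 h = 6.33 kt → 24 h equivalent = 6.33 × 24/6 ≈ 25.32 kt.
25 kt < 30 kt ⇒ not rapid intensification.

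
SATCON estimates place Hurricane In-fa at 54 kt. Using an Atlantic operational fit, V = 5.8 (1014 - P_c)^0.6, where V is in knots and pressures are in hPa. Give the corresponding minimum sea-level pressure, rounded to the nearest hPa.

ΔP = (V / 5.8)^(1/0.6) = (54/5.8)^1.667.
54/5.8 = 9.310; 9.310^1.667 ≈ 41.20 hPa.
P_c = 1014 − 41.20 = 972.80 ≈ 973 hPa.

973 hPa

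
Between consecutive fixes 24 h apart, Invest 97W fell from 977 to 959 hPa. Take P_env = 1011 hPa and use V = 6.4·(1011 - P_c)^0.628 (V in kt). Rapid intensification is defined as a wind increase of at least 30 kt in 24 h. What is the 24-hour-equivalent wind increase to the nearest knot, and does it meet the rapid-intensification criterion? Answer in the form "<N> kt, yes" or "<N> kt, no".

18 kt, no

V₁: ΔP = 34, V ≈ 6.4 × 34^0.628 ≈ 58.61 kt.
V₂: ΔP = 52, V ≈ 6.4 × 52^0.628 ≈ 76.53 kt.
ΔV over 24 h = 17.92 kt → 24 h equivalent = 17.92 × 24/24 ≈ 17.92 kt.
18 kt < 30 kt ⇒ not rapid intensification.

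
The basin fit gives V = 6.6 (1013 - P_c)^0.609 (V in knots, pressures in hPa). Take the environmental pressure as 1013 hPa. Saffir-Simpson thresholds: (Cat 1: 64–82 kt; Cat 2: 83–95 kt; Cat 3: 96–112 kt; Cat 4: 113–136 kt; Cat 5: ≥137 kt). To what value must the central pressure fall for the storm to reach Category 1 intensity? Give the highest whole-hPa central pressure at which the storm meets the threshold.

971 hPa

Category 1 begins at V = 64 kt.
Required ΔP = (64/6.6)^(1/0.609) = 9.697^1.642 ≈ 41.70 hPa.
P_c ≤ 1013 − 41.70 = 971.30, so the highest integer P_c is 971 hPa.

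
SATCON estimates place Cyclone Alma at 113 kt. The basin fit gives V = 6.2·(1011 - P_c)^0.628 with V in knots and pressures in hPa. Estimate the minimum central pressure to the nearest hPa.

909 hPa

ΔP = (V / 6.2)^(1/0.628) = (113/6.2)^1.592.
113/6.2 = 18.226; 18.226^1.592 ≈ 101.73 hPa.
P_c = 1011 − 101.73 = 909.27 ≈ 909 hPa.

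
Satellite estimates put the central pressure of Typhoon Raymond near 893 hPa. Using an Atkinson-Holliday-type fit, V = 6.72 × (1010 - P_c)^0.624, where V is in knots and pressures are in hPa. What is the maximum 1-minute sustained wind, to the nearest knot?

ΔP = 1010 − 893 = 117 hPa.
117^0.624 ≈ 19.523.
V ≈ 6.72 × 19.523 ≈ 131.2 kt.

131 kt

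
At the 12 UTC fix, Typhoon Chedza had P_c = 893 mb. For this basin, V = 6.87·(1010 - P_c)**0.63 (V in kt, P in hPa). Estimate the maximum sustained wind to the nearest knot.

138 kt

ΔP = 1010 − 893 = 117 mb.
117^0.63 ≈ 20.089.
V ≈ 6.87 × 20.089 ≈ 138.0 kt.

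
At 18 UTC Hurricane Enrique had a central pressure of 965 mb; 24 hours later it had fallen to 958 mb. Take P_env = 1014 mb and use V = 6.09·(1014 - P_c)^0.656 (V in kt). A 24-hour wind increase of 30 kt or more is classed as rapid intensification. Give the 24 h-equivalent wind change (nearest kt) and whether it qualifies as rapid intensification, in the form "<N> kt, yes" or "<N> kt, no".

V₁: ΔP = 49, V ≈ 6.09 × 49^0.656 ≈ 78.23 kt.
V₂: ΔP = 56, V ≈ 6.09 × 56^0.656 ≈ 85.39 kt.
ΔV over 24 h = 7.16 kt → 24 h equivalent = 7.16 × 24/24 ≈ 7.16 kt.
7 kt < 30 kt ⇒ not rapid intensification.

7 kt, no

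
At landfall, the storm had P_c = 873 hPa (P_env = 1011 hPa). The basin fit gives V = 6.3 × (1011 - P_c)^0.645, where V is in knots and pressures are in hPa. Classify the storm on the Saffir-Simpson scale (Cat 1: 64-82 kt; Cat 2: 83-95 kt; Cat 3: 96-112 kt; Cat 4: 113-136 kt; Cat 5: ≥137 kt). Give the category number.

5

ΔP = 1011 − 873 = 138 hPa.
V ≈ 6.3 × 138^0.645 = 6.3 × 24.00 ≈ 151 kt.
151 kt falls in the Category 5 band.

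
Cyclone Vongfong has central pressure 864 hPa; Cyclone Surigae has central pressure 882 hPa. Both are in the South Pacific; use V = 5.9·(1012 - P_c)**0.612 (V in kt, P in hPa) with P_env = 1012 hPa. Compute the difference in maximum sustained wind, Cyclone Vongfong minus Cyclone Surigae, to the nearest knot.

Cyclone Vongfong: ΔP = 148; V ≈ 5.9 × 148^0.612 ≈ 125.62 kt.
Cyclone Surigae: ΔP = 130; V ≈ 5.9 × 130^0.612 ≈ 116.03 kt.
Difference ≈ 125.62 − 116.03 = 9.59 → 10 kt.

10 kt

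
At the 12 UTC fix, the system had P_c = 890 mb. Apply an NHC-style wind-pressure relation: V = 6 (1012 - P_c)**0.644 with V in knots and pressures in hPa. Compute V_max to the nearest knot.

132 kt

ΔP = 1012 − 890 = 122 mb.
122^0.644 ≈ 22.061.
V ≈ 6 × 22.061 ≈ 132.4 kt.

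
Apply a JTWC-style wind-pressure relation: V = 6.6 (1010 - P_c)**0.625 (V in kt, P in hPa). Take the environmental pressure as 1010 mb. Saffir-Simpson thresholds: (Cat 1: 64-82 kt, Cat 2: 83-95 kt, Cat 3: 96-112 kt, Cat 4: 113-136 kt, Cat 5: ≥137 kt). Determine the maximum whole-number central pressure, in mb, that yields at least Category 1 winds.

972 mb

Category 1 begins at V = 64 kt.
Required ΔP = (64/6.6)^(1/0.625) = 9.697^1.600 ≈ 37.90 mb.
P_c ≤ 1010 − 37.90 = 972.10, so the highest integer P_c is 972 mb.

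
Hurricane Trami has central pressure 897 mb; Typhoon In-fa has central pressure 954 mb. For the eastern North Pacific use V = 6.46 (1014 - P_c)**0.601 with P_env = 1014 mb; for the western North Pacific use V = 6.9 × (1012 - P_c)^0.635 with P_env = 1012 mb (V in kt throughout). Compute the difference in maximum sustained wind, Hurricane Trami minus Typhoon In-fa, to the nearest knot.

22 kt

Hurricane Trami: ΔP = 117; V ≈ 6.46 × 117^0.601 ≈ 113.03 kt.
Typhoon In-fa: ΔP = 58; V ≈ 6.9 × 58^0.635 ≈ 90.91 kt.
Difference ≈ 113.03 − 90.91 = 22.12 → 22 kt.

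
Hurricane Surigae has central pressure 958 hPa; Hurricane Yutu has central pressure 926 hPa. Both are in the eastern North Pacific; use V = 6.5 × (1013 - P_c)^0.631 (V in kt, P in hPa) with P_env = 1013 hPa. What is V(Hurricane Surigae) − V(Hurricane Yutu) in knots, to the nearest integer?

Hurricane Surigae: ΔP = 55; V ≈ 6.5 × 55^0.631 ≈ 81.49 kt.
Hurricane Yutu: ΔP = 87; V ≈ 6.5 × 87^0.631 ≈ 108.83 kt.
Difference ≈ 81.49 − 108.83 = -27.34 → -27 kt.

-27 kt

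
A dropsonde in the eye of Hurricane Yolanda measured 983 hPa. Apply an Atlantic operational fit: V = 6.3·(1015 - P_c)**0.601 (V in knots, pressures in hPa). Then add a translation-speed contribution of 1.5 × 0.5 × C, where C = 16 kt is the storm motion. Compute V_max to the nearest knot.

63 kt

ΔP = 1015 − 983 = 32 hPa.
32^0.601 ≈ 8.028.
V ≈ 6.3 × 8.028 ≈ 50.6 kt.
Translation term: 1.5 × 0.5 × 16 = 12 kt.
Corrected V ≈ 62.6 kt → 63 kt.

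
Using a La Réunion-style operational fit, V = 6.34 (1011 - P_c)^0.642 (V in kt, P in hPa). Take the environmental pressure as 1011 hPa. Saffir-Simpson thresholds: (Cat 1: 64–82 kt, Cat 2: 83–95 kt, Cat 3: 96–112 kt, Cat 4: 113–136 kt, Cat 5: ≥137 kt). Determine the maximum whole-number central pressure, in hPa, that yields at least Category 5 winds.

Category 5 begins at V = 137 kt.
Required ΔP = (137/6.34)^(1/0.642) = 21.609^1.558 ≈ 119.91 hPa.
P_c ≤ 1011 − 119.91 = 891.09, so the highest integer P_c is 891 hPa.

891 hPa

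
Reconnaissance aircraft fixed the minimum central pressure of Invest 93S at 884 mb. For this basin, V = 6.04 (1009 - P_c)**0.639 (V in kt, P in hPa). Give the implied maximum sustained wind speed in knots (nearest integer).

132 kt

ΔP = 1009 − 884 = 125 mb.
125^0.639 ≈ 21.874.
V ≈ 6.04 × 21.874 ≈ 132.1 kt.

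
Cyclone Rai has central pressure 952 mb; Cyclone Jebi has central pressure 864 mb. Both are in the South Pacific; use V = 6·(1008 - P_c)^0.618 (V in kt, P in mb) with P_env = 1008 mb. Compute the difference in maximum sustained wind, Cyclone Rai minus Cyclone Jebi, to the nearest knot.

Cyclone Rai: ΔP = 56; V ≈ 6 × 56^0.618 ≈ 72.20 kt.
Cyclone Jebi: ΔP = 144; V ≈ 6 × 144^0.618 ≈ 129.43 kt.
Difference ≈ 72.20 − 129.43 = -57.23 → -57 kt.

-57 kt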